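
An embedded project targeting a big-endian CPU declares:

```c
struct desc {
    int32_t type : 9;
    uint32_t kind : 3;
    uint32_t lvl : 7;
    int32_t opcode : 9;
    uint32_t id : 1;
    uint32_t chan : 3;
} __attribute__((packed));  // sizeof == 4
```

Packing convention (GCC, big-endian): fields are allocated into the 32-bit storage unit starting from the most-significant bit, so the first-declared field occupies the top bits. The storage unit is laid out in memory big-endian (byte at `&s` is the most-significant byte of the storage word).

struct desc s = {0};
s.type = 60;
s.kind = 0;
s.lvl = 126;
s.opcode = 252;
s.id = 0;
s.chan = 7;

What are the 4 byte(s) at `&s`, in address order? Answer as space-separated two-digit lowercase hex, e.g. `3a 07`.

1e 0f cf c7

type:9 = 60 → 0x3c << 23 → word 0x1e000000
kind:3 = 0 → 0x0 << 20 → word 0x1e000000
lvl:7 = 126 → 0x7e << 13 → word 0x1e0fc000
opcode:9 = 252 → 0xfc << 4 → word 0x1e0fcfc0
id:1 = 0 → 0x0 << 3 → word 0x1e0fcfc0
chan:3 = 7 → 0x7 << 0 → word 0x1e0fcfc7
word = 0x1e0fcfc7 → big-endian bytes:
  [0]=0x1e  [1]=0x0f  [2]=0xcf  [3]=0xc7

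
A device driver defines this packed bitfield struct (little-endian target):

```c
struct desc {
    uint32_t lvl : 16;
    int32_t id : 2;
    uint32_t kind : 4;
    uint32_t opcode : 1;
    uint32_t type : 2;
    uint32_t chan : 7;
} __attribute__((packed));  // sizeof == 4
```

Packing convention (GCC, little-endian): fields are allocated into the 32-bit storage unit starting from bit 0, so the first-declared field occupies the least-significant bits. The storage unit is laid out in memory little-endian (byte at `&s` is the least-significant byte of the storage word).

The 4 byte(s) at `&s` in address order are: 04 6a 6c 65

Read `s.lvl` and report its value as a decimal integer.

[0]=0x04 [1]=0x6a [2]=0x6c [3]=0x65 (little-endian) → word 0x656c6a04
lvl:16 @ bit 0 → (0x656c6a04>>0)&0xffff = 0x6a04  ←
id:2 @ bit 16 → (0x656c6a04>>16)&0x3 = 0x0
kind:4 @ bit 18 → (0x656c6a04>>18)&0xf = 0xb
opcode:1 @ bit 22 → (0x656c6a04>>22)&0x1 = 0x1
type:2 @ bit 23 → (0x656c6a04>>23)&0x3 = 0x2
chan:7 @ bit 25 → (0x656c6a04>>25)&0x7f = 0x32

27140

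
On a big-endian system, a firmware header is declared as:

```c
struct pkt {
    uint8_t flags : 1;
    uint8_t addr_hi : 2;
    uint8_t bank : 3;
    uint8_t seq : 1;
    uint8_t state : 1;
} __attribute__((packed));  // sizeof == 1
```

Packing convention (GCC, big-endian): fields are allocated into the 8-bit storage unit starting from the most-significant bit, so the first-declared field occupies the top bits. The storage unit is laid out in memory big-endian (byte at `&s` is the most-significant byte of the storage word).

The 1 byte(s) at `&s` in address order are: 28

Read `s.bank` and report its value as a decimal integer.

[0]=0x28 (big-endian) → word 0x28
flags [7+:1] = (word>>7) & 0x1 = 0
addr_hi [5+:2] = (word>>5) & 0x3 = 1
bank [2+:3] = (word>>2) & 0x7 = 2  ←
seq [1+:1] = (word>>1) & 0x1 = 0
state [0+:1] = (word>>0) & 0x1 = 0

2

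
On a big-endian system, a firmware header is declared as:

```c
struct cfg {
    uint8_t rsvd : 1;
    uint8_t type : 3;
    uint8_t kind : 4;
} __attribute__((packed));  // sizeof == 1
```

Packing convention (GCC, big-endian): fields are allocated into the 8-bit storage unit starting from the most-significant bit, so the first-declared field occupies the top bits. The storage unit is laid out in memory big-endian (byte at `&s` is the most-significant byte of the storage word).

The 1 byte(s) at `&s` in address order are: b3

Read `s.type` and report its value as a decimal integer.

[0]=0xb3 (big-endian) → word 0xb3
rsvd:1 @ bit 7 → (0xb3>>7)&0x1 = 0x1
type:3 @ bit 4 → (0xb3>>4)&0x7 = 0x3  ←
kind:4 @ bit 0 → (0xb3>>0)&0xf = 0x3

3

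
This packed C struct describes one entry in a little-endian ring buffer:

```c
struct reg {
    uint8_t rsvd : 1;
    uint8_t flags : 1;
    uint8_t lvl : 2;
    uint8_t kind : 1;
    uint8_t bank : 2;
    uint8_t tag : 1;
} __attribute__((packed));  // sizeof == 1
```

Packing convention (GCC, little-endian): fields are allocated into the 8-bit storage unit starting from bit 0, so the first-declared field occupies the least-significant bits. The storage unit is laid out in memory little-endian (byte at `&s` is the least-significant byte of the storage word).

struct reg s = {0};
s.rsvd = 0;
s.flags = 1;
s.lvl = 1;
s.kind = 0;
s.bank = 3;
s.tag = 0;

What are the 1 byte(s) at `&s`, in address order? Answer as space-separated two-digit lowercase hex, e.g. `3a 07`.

66

[0+:1] rsvd=0 & 0x1 = 0x0; word=0x00
[1+:1] flags=1 & 0x1 = 0x1; word=0x02
[2+:2] lvl=1 & 0x3 = 0x1; word=0x06
[4+:1] kind=0 & 0x1 = 0x0; word=0x06
[5+:2] bank=3 & 0x3 = 0x3; word=0x66
[7+:1] tag=0 & 0x1 = 0x0; word=0x66
word = 0x66 → little-endian bytes:
  [0]=0x66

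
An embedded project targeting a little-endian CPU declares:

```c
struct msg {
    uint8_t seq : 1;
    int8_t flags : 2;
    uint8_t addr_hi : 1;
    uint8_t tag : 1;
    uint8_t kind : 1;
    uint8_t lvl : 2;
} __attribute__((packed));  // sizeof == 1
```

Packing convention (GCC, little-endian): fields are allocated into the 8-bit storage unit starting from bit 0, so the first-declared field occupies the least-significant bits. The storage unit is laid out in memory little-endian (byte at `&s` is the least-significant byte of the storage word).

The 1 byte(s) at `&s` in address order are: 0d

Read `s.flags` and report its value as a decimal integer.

[0]=0x0d (little-endian) → word 0x0d
seq [0+:1] = (word>>0) & 0x1 = 1
flags [1+:2] = (word>>1) & 0x3 = 2  ←
addr_hi [3+:1] = (word>>3) & 0x1 = 1
tag [4+:1] = (word>>4) & 0x1 = 0
kind [5+:1] = (word>>5) & 0x1 = 0
lvl [6+:2] = (word>>6) & 0x3 = 0
flags signed 2b, MSB=1: 2 - 4 = -2

-2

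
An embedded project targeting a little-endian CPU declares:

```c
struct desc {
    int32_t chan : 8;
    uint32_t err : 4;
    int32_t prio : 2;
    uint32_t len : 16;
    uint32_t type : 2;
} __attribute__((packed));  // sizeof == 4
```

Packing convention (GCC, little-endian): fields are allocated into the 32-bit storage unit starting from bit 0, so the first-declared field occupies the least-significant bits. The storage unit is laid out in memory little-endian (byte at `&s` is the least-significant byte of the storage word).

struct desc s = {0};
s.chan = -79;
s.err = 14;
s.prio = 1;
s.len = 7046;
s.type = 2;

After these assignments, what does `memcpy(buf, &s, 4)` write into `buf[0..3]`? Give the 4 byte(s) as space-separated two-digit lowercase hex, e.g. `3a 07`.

b1 9e e1 86

chan:8 = -79 → 0xb1 << 0 → word 0x000000b1
err:4 = 14 → 0xe << 8 → word 0x00000eb1
prio:2 = 1 → 0x1 << 12 → word 0x00001eb1
len:16 = 7046 → 0x1b86 << 14 → word 0x06e19eb1
type:2 = 2 → 0x2 << 30 → word 0x86e19eb1
word = 0x86e19eb1 → little-endian bytes:
  [0]=0xb1  [1]=0x9e  [2]=0xe1  [3]=0x86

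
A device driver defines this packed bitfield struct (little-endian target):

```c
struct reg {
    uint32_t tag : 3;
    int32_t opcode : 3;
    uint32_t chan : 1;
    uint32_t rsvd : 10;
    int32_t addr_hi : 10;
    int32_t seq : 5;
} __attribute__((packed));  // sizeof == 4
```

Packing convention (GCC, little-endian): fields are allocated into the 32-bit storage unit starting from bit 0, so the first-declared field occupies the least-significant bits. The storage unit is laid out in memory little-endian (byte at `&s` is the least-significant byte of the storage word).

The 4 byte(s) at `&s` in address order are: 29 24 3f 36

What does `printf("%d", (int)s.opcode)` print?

[0]=0x29 [1]=0x24 [2]=0x3f [3]=0x36 (little-endian) → word 0x363f2429
tag [0+:3] = (word>>0) & 0x7 = 1
opcode [3+:3] = (word>>3) & 0x7 = 5  ←
chan [6+:1] = (word>>6) & 0x1 = 0
rsvd [7+:10] = (word>>7) & 0x3ff = 584
addr_hi [17+:10] = (word>>17) & 0x3ff = 799
seq [27+:5] = (word>>27) & 0x1f = 6
opcode signed 3b, MSB=1: 5 - 8 = -3

-3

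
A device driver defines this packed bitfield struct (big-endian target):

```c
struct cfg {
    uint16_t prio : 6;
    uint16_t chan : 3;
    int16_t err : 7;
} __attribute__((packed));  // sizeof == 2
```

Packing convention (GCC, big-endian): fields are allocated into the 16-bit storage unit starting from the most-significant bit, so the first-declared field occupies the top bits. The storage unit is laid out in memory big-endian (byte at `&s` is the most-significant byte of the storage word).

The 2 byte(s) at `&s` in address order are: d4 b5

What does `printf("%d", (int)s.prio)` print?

[0]=0xd4 [1]=0xb5 (big-endian) → word 0xd4b5
prio [10+:6] = (word>>10) & 0x3f = 53  ←
chan [7+:3] = (word>>7) & 0x7 = 1
err [0+:7] = (word>>0) & 0x7f = 53

53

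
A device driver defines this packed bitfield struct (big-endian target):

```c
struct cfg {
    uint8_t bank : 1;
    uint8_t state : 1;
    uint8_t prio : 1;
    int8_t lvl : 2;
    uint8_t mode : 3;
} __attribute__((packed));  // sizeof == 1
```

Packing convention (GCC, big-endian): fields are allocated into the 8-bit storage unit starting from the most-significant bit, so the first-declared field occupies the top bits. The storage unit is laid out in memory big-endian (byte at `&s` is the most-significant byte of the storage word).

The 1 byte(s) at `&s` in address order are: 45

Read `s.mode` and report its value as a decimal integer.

5

[0]=0x45 (big-endian) → word 0x45
bank:1 @ bit 7 → (0x45>>7)&0x1 = 0x0
state:1 @ bit 6 → (0x45>>6)&0x1 = 0x1
prio:1 @ bit 5 → (0x45>>5)&0x1 = 0x0
lvl:2 @ bit 3 → (0x45>>3)&0x3 = 0x0
mode:3 @ bit 0 → (0x45>>0)&0x7 = 0x5  ←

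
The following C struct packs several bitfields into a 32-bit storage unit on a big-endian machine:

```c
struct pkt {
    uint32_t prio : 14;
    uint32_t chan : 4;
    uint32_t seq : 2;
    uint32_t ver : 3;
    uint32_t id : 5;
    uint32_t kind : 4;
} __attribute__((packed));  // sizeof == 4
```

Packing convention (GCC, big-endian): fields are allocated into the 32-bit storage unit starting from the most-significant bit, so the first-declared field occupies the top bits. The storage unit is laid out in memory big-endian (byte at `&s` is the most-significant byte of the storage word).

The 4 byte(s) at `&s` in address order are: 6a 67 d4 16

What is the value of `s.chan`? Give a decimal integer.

15

[0]=0x6a [1]=0x67 [2]=0xd4 [3]=0x16 (big-endian) → word 0x6a67d416
prio [18+:14] = (word>>18) & 0x3fff = 6809
chan [14+:4] = (word>>14) & 0xf = 15  ←
seq [12+:2] = (word>>12) & 0x3 = 1
ver [9+:3] = (word>>9) & 0x7 = 2
id [4+:5] = (word>>4) & 0x1f = 1
kind [0+:4] = (word>>0) & 0xf = 6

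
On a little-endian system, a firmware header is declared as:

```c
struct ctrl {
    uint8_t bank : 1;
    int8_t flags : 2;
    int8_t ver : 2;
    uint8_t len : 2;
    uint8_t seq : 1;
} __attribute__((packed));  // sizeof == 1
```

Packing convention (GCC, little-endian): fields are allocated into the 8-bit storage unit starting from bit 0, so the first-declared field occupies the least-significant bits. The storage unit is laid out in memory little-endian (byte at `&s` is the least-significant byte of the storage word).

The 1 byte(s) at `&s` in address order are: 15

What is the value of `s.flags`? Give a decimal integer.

[0]=0x15 (little-endian) → word 0x15
bank [0+:1] = (word>>0) & 0x1 = 1
flags [1+:2] = (word>>1) & 0x3 = 2  ←
ver [3+:2] = (word>>3) & 0x3 = 2
len [5+:2] = (word>>5) & 0x3 = 0
seq [7+:1] = (word>>7) & 0x1 = 0
flags signed 2b, MSB=1: 2 - 4 = -2

-2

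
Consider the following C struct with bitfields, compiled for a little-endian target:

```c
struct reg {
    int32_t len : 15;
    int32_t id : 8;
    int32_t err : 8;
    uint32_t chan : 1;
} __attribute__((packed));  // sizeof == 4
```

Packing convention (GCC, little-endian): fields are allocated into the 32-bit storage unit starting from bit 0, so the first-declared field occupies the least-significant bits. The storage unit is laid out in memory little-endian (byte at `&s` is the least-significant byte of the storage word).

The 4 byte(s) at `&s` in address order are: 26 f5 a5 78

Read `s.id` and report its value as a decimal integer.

75

[0]=0x26 [1]=0xf5 [2]=0xa5 [3]=0x78 (little-endian) → word 0x78a5f526
len [0+:15] = (word>>0) & 0x7fff = 29990
id [15+:8] = (word>>15) & 0xff = 75  ←
err [23+:8] = (word>>23) & 0xff = 241
chan [31+:1] = (word>>31) & 0x1 = 0
id signed 8b, MSB=0: value = 75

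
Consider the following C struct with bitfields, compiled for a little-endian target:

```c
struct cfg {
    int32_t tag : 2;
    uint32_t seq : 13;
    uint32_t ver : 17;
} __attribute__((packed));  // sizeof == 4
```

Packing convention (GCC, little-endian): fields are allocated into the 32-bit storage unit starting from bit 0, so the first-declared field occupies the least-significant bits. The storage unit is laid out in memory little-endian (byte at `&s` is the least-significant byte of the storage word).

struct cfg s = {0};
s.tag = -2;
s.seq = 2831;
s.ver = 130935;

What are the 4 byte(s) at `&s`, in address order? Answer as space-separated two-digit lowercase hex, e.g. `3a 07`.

tag (2b) val=-2 bits=0x2 at bit 0: 0x00000002
seq (13b) val=2831 bits=0xb0f at bit 2: 0x00002c3e
ver (17b) val=130935 bits=0x1ff77 at bit 15: 0xffbbac3e
word = 0xffbbac3e → little-endian bytes:
  [0]=0x3e  [1]=0xac  [2]=0xbb  [3]=0xff

3e ac bb ff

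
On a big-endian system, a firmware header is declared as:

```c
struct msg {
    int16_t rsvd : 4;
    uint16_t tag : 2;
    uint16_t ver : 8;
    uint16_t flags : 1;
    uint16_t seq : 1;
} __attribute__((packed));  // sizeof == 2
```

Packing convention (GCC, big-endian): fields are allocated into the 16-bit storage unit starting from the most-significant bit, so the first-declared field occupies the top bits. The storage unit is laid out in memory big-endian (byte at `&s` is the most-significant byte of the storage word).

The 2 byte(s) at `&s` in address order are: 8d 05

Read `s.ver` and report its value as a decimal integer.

65

[0]=0x8d [1]=0x05 (big-endian) → word 0x8d05
rsvd:4 @ bit 12 → (0x8d05>>12)&0xf = 0x8
tag:2 @ bit 10 → (0x8d05>>10)&0x3 = 0x3
ver:8 @ bit 2 → (0x8d05>>2)&0xff = 0x41  ←
flags:1 @ bit 1 → (0x8d05>>1)&0x1 = 0x0
seq:1 @ bit 0 → (0x8d05>>0)&0x1 = 0x1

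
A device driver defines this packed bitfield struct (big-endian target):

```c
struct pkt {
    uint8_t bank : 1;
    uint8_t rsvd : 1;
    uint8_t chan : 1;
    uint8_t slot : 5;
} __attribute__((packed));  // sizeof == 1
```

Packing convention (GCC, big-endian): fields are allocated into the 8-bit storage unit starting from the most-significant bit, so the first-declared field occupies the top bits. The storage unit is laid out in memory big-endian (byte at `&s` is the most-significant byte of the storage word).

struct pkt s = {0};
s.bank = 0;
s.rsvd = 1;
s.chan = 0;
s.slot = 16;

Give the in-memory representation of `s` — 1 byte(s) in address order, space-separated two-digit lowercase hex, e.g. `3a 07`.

50

bank:1 = 0 → 0x0 << 7 → word 0x00
rsvd:1 = 1 → 0x1 << 6 → word 0x40
chan:1 = 0 → 0x0 << 5 → word 0x40
slot:5 = 16 → 0x10 << 0 → word 0x50
word = 0x50 → big-endian bytes:
  [0]=0x50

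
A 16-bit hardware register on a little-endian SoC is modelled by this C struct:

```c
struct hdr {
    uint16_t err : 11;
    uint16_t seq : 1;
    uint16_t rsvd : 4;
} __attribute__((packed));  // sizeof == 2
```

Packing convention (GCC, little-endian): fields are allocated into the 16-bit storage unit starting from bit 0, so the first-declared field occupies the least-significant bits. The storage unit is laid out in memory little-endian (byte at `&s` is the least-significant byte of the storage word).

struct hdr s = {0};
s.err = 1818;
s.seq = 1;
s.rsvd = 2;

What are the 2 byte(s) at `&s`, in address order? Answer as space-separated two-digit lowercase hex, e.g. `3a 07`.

1a 2f

err:11 = 1818 → 0x71a << 0 → word 0x071a
seq:1 = 1 → 0x1 << 11 → word 0x0f1a
rsvd:4 = 2 → 0x2 << 12 → word 0x2f1a
word = 0x2f1a → little-endian bytes:
  [0]=0x1a  [1]=0x2f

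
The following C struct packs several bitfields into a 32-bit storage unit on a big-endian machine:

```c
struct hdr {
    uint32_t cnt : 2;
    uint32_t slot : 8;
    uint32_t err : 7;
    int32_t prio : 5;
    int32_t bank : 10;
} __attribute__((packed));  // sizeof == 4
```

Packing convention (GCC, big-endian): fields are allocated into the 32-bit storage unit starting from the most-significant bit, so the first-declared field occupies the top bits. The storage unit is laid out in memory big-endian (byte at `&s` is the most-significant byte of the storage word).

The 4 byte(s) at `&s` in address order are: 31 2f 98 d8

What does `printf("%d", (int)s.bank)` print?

[0]=0x31 [1]=0x2f [2]=0x98 [3]=0xd8 (big-endian) → word 0x312f98d8
cnt [30+:2] = (word>>30) & 0x3 = 0
slot [22+:8] = (word>>22) & 0xff = 196
err [15+:7] = (word>>15) & 0x7f = 95
prio [10+:5] = (word>>10) & 0x1f = 6
bank [0+:10] = (word>>0) & 0x3ff = 216  ←
bank signed 10b, MSB=0: value = 216

216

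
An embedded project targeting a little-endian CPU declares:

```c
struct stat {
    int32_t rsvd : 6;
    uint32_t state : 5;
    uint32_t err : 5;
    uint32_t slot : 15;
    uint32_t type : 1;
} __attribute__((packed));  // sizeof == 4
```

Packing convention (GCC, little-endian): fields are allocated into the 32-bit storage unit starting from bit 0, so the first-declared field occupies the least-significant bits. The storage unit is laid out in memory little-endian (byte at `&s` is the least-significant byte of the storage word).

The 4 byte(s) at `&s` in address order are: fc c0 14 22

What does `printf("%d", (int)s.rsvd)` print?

[0]=0xfc [1]=0xc0 [2]=0x14 [3]=0x22 (little-endian) → word 0x2214c0fc
rsvd:6 @ bit 0 → (0x2214c0fc>>0)&0x3f = 0x3c  ←
state:5 @ bit 6 → (0x2214c0fc>>6)&0x1f = 0x3
err:5 @ bit 11 → (0x2214c0fc>>11)&0x1f = 0x18
slot:15 @ bit 16 → (0x2214c0fc>>16)&0x7fff = 0x2214
type:1 @ bit 31 → (0x2214c0fc>>31)&0x1 = 0x0
rsvd signed 6b, MSB=1: 60 - 64 = -4

-4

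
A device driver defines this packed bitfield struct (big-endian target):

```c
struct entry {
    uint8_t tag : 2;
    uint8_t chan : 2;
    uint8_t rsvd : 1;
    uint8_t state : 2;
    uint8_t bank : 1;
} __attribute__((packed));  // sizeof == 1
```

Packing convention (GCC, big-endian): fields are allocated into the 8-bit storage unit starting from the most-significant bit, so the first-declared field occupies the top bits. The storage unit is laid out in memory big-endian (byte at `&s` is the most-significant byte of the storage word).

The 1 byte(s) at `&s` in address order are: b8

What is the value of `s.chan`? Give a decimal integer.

3

[0]=0xb8 (big-endian) → word 0xb8
tag:2 @ bit 6 → (0xb8>>6)&0x3 = 0x2
chan:2 @ bit 4 → (0xb8>>4)&0x3 = 0x3  ←
rsvd:1 @ bit 3 → (0xb8>>3)&0x1 = 0x1
state:2 @ bit 1 → (0xb8>>1)&0x3 = 0x0
bank:1 @ bit 0 → (0xb8>>0)&0x1 = 0x0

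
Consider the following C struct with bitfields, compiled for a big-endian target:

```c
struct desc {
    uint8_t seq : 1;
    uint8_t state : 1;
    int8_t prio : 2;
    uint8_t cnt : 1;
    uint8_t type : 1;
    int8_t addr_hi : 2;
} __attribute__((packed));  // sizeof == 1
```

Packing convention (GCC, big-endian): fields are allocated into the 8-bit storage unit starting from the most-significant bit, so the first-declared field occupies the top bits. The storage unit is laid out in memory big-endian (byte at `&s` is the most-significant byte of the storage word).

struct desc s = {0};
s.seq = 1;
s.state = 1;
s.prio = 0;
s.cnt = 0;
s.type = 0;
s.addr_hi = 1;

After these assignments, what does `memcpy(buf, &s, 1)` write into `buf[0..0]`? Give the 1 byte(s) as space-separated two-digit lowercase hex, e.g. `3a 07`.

c1

[7+:1] seq=1 & 0x1 = 0x1; word=0x80
[6+:1] state=1 & 0x1 = 0x1; word=0xc0
[4+:2] prio=0 & 0x3 = 0x0; word=0xc0
[3+:1] cnt=0 & 0x1 = 0x0; word=0xc0
[2+:1] type=0 & 0x1 = 0x0; word=0xc0
[0+:2] addr_hi=1 & 0x3 = 0x1; word=0xc1
word = 0xc1 → big-endian bytes:
  [0]=0xc1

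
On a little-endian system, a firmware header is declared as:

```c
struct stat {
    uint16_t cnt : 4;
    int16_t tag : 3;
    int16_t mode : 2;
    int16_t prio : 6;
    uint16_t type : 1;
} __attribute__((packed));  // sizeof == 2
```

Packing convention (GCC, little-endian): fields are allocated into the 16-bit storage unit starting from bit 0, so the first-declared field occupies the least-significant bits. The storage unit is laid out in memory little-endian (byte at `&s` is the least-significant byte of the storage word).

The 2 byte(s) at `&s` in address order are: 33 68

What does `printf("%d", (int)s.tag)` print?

3

[0]=0x33 [1]=0x68 (little-endian) → word 0x6833
cnt:4 @ bit 0 → (0x6833>>0)&0xf = 0x3
tag:3 @ bit 4 → (0x6833>>4)&0x7 = 0x3  ←
mode:2 @ bit 7 → (0x6833>>7)&0x3 = 0x0
prio:6 @ bit 9 → (0x6833>>9)&0x3f = 0x34
type:1 @ bit 15 → (0x6833>>15)&0x1 = 0x0
tag signed 3b, MSB=0: value = 3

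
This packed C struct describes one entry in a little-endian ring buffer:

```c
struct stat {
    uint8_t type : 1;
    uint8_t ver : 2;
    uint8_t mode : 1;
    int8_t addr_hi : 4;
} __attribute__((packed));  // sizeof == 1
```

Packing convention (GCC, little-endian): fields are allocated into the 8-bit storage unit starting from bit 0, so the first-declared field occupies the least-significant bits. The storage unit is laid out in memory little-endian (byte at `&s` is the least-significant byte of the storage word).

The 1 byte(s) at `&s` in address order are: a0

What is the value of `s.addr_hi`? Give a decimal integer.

-6

[0]=0xa0 (little-endian) → word 0xa0
type:1 @ bit 0 → (0xa0>>0)&0x1 = 0x0
ver:2 @ bit 1 → (0xa0>>1)&0x3 = 0x0
mode:1 @ bit 3 → (0xa0>>3)&0x1 = 0x0
addr_hi:4 @ bit 4 → (0xa0>>4)&0xf = 0xa  ←
addr_hi signed 4b, MSB=1: 10 - 16 = -6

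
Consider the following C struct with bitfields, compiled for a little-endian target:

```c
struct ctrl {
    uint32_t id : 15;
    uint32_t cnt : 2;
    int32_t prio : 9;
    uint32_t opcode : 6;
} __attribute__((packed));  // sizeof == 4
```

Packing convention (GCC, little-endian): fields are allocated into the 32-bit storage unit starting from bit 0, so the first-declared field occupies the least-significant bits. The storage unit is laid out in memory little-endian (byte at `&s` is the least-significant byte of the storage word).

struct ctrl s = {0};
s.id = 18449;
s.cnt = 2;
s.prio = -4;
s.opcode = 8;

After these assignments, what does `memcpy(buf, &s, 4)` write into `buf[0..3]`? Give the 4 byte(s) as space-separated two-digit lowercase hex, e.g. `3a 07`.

11 48 f9 23

id (15b) val=18449 bits=0x4811 at bit 0: 0x00004811
cnt (2b) val=2 bits=0x2 at bit 15: 0x00014811
prio (9b) val=-4 bits=0x1fc at bit 17: 0x03f94811
opcode (6b) val=8 bits=0x8 at bit 26: 0x23f94811
word = 0x23f94811 → little-endian bytes:
  [0]=0x11  [1]=0x48  [2]=0xf9  [3]=0x23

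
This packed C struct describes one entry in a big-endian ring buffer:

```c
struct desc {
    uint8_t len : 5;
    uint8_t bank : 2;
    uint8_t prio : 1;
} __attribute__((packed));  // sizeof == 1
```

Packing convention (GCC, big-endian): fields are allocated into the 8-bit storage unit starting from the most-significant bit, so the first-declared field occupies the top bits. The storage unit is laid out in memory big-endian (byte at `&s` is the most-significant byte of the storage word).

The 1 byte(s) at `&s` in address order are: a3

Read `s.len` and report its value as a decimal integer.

[0]=0xa3 (big-endian) → word 0xa3
len [3+:5] = (word>>3) & 0x1f = 20  ←
bank [1+:2] = (word>>1) & 0x3 = 1
prio [0+:1] = (word>>0) & 0x1 = 1

20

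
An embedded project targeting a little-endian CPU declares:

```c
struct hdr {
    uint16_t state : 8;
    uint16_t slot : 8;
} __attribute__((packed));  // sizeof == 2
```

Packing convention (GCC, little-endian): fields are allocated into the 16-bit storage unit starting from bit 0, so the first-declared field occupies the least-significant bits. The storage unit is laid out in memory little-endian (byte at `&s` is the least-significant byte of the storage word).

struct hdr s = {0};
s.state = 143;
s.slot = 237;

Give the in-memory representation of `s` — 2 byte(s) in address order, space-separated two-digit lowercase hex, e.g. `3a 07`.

8f ed

state:8 = 143 → 0x8f << 0 → word 0x008f
slot:8 = 237 → 0xed << 8 → word 0xed8f
word = 0xed8f → little-endian bytes:
  [0]=0x8f  [1]=0xed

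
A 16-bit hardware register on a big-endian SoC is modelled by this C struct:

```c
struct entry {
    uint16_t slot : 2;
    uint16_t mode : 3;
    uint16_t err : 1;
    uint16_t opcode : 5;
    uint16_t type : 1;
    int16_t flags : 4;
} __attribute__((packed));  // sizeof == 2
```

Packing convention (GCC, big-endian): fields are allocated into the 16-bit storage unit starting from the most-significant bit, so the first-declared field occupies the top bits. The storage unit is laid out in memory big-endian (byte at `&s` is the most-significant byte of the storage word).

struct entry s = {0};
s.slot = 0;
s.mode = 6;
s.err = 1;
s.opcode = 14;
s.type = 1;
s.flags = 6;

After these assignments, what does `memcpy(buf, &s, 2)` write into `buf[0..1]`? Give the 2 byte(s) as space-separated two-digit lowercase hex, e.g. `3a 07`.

[14+:2] slot=0 & 0x3 = 0x0; word=0x0000
[11+:3] mode=6 & 0x7 = 0x6; word=0x3000
[10+:1] err=1 & 0x1 = 0x1; word=0x3400
[5+:5] opcode=14 & 0x1f = 0xe; word=0x35c0
[4+:1] type=1 & 0x1 = 0x1; word=0x35d0
[0+:4] flags=6 & 0xf = 0x6; word=0x35d6
word = 0x35d6 → big-endian bytes:
  [0]=0x35  [1]=0xd6

35 d6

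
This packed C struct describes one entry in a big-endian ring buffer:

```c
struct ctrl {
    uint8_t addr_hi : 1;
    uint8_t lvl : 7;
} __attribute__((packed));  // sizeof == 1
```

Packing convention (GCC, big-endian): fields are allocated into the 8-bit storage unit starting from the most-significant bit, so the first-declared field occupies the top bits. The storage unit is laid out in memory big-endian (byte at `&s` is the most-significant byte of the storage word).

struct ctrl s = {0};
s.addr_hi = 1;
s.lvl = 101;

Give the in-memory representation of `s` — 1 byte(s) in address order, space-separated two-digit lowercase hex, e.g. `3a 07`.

[7+:1] addr_hi=1 & 0x1 = 0x1; word=0x80
[0+:7] lvl=101 & 0x7f = 0x65; word=0xe5
word = 0xe5 → big-endian bytes:
  [0]=0xe5

e5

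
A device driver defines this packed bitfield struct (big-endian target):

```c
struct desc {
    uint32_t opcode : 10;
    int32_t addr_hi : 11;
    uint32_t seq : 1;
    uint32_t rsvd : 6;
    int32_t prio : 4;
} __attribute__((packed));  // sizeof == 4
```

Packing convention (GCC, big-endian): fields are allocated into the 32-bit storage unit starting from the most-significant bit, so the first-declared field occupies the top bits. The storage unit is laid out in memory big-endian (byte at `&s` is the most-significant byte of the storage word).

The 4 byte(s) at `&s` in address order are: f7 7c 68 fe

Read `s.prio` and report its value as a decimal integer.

[0]=0xf7 [1]=0x7c [2]=0x68 [3]=0xfe (big-endian) → word 0xf77c68fe
opcode:10 @ bit 22 → (0xf77c68fe>>22)&0x3ff = 0x3dd
addr_hi:11 @ bit 11 → (0xf77c68fe>>11)&0x7ff = 0x78d
seq:1 @ bit 10 → (0xf77c68fe>>10)&0x1 = 0x0
rsvd:6 @ bit 4 → (0xf77c68fe>>4)&0x3f = 0xf
prio:4 @ bit 0 → (0xf77c68fe>>0)&0xf = 0xe  ←
prio signed 4b, MSB=1: 14 - 16 = -2

-2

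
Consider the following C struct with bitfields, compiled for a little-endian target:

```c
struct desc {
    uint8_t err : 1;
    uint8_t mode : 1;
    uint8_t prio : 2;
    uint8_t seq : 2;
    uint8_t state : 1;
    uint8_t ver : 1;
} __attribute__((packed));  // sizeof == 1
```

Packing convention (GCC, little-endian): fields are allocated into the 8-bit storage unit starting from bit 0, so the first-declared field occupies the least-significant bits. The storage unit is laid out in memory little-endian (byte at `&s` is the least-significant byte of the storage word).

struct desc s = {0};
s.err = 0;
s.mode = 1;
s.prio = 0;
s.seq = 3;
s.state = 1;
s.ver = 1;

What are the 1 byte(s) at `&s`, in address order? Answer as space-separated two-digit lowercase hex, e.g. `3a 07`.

[0+:1] err=0 & 0x1 = 0x0; word=0x00
[1+:1] mode=1 & 0x1 = 0x1; word=0x02
[2+:2] prio=0 & 0x3 = 0x0; word=0x02
[4+:2] seq=3 & 0x3 = 0x3; word=0x32
[6+:1] state=1 & 0x1 = 0x1; word=0x72
[7+:1] ver=1 & 0x1 = 0x1; word=0xf2
word = 0xf2 → little-endian bytes:
  [0]=0xf2

f2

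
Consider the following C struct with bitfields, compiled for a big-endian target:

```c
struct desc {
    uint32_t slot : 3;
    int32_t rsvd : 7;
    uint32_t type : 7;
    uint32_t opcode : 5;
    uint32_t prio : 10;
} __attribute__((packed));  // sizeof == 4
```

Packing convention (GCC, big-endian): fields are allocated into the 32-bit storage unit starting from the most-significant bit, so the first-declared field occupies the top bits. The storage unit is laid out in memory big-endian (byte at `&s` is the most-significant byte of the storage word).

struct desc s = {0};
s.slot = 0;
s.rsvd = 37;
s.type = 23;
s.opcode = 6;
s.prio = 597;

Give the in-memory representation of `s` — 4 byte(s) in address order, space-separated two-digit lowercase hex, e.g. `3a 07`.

09 4b 9a 55

slot:3 = 0 → 0x0 << 29 → word 0x00000000
rsvd:7 = 37 → 0x25 << 22 → word 0x09400000
type:7 = 23 → 0x17 << 15 → word 0x094b8000
opcode:5 = 6 → 0x6 << 10 → word 0x094b9800
prio:10 = 597 → 0x255 << 0 → word 0x094b9a55
word = 0x094b9a55 → big-endian bytes:
  [0]=0x09  [1]=0x4b  [2]=0x9a  [3]=0x55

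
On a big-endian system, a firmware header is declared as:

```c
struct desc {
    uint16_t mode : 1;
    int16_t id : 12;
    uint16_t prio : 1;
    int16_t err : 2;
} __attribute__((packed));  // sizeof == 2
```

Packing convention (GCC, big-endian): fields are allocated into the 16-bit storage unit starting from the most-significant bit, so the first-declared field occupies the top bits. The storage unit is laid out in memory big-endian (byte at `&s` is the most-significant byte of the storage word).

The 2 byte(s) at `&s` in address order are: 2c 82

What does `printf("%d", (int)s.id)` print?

[0]=0x2c [1]=0x82 (big-endian) → word 0x2c82
mode:1 @ bit 15 → (0x2c82>>15)&0x1 = 0x0
id:12 @ bit 3 → (0x2c82>>3)&0xfff = 0x590  ←
prio:1 @ bit 2 → (0x2c82>>2)&0x1 = 0x0
err:2 @ bit 0 → (0x2c82>>0)&0x3 = 0x2
id signed 12b, MSB=0: value = 1424

1424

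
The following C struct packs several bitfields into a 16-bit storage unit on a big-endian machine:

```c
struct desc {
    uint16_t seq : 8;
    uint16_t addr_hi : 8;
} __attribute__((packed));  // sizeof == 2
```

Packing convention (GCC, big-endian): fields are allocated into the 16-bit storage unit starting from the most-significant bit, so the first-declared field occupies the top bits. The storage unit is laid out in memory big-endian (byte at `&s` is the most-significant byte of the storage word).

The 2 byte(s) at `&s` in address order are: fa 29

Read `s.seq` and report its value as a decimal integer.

250

[0]=0xfa [1]=0x29 (big-endian) → word 0xfa29
seq:8 @ bit 8 → (0xfa29>>8)&0xff = 0xfa  ←
addr_hi:8 @ bit 0 → (0xfa29>>0)&0xff = 0x29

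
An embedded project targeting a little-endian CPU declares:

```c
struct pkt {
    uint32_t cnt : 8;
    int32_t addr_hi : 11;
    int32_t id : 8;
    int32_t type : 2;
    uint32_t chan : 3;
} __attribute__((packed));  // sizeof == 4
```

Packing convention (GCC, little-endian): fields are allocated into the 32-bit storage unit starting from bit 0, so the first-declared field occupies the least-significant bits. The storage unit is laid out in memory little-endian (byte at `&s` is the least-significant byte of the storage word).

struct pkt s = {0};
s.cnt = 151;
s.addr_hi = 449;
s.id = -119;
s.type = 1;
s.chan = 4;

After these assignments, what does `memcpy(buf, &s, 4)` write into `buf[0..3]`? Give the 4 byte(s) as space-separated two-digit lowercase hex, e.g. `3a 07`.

[0+:8] cnt=151 & 0xff = 0x97; word=0x00000097
[8+:11] addr_hi=449 & 0x7ff = 0x1c1; word=0x0001c197
[19+:8] id=-119 & 0xff = 0x89; word=0x0449c197
[27+:2] type=1 & 0x3 = 0x1; word=0x0c49c197
[29+:3] chan=4 & 0x7 = 0x4; word=0x8c49c197
word = 0x8c49c197 → little-endian bytes:
  [0]=0x97  [1]=0xc1  [2]=0x49  [3]=0x8c

97 c1 49 8c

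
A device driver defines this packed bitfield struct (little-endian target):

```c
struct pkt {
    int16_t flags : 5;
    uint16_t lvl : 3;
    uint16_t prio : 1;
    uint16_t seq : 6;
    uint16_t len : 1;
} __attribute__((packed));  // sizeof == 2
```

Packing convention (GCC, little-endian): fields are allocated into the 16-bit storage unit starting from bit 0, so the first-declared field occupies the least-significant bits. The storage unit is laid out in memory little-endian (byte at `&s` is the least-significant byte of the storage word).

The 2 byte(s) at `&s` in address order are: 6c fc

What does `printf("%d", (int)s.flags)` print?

12

[0]=0x6c [1]=0xfc (little-endian) → word 0xfc6c
flags:5 @ bit 0 → (0xfc6c>>0)&0x1f = 0xc  ←
lvl:3 @ bit 5 → (0xfc6c>>5)&0x7 = 0x3
prio:1 @ bit 8 → (0xfc6c>>8)&0x1 = 0x0
seq:6 @ bit 9 → (0xfc6c>>9)&0x3f = 0x3e
len:1 @ bit 15 → (0xfc6c>>15)&0x1 = 0x1
flags signed 5b, MSB=0: value = 12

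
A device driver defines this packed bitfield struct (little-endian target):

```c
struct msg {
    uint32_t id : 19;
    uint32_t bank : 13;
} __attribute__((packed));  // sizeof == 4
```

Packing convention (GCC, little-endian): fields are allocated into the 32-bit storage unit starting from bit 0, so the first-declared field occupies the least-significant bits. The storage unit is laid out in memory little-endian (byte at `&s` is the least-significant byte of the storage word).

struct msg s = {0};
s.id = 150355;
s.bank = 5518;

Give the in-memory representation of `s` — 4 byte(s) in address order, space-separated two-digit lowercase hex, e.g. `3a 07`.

[0+:19] id=150355 & 0x7ffff = 0x24b53; word=0x00024b53
[19+:13] bank=5518 & 0x1fff = 0x158e; word=0xac724b53
word = 0xac724b53 → little-endian bytes:
  [0]=0x53  [1]=0x4b  [2]=0x72  [3]=0xac

53 4b 72 ac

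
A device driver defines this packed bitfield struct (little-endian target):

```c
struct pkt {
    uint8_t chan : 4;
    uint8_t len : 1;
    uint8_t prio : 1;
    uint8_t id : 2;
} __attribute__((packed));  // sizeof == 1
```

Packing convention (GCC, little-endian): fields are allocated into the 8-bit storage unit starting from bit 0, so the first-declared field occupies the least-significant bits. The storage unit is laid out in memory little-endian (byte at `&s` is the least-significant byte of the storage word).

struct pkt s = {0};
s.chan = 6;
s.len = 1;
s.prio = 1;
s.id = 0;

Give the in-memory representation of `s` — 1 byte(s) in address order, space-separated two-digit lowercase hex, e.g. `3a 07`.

36

chan:4 = 6 → 0x6 << 0 → word 0x06
len:1 = 1 → 0x1 << 4 → word 0x16
prio:1 = 1 → 0x1 << 5 → word 0x36
id:2 = 0 → 0x0 << 6 → word 0x36
word = 0x36 → little-endian bytes:
  [0]=0x36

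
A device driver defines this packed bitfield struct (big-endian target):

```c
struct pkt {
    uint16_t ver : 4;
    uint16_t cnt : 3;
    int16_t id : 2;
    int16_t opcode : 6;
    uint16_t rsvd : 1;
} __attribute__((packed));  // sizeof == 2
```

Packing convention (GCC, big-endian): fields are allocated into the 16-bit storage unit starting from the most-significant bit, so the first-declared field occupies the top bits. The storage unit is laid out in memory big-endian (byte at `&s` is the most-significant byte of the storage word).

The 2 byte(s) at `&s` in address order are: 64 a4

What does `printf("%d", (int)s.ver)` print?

[0]=0x64 [1]=0xa4 (big-endian) → word 0x64a4
ver:4 @ bit 12 → (0x64a4>>12)&0xf = 0x6  ←
cnt:3 @ bit 9 → (0x64a4>>9)&0x7 = 0x2
id:2 @ bit 7 → (0x64a4>>7)&0x3 = 0x1
opcode:6 @ bit 1 → (0x64a4>>1)&0x3f = 0x12
rsvd:1 @ bit 0 → (0x64a4>>0)&0x1 = 0x0

6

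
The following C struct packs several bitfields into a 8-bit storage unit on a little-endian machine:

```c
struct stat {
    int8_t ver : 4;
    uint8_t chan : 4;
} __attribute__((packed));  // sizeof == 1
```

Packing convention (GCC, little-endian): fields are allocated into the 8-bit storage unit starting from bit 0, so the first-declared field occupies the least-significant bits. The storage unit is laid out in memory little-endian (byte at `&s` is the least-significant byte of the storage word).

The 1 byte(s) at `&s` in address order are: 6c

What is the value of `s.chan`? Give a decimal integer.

6

[0]=0x6c (little-endian) → word 0x6c
ver:4 @ bit 0 → (0x6c>>0)&0xf = 0xc
chan:4 @ bit 4 → (0x6c>>4)&0xf = 0x6  ←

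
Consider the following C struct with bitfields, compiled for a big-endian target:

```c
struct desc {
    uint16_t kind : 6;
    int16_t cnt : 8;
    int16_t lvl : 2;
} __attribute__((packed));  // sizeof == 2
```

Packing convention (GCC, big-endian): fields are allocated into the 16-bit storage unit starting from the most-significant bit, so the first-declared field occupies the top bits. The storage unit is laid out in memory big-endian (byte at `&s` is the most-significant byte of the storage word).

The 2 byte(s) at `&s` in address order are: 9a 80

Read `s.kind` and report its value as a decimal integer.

38

[0]=0x9a [1]=0x80 (big-endian) → word 0x9a80
kind:6 @ bit 10 → (0x9a80>>10)&0x3f = 0x26  ←
cnt:8 @ bit 2 → (0x9a80>>2)&0xff = 0xa0
lvl:2 @ bit 0 → (0x9a80>>0)&0x3 = 0x0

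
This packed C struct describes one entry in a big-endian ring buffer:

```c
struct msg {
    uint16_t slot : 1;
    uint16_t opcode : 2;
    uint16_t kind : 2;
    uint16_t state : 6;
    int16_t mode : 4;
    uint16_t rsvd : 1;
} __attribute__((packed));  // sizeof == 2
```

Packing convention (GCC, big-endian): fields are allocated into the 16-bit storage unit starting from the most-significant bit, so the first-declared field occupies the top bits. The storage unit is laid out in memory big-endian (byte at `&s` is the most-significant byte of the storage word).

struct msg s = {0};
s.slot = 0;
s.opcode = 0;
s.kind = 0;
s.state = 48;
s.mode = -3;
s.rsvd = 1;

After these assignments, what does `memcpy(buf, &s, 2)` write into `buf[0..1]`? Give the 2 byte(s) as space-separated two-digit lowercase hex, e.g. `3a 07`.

06 1b

[15+:1] slot=0 & 0x1 = 0x0; word=0x0000
[13+:2] opcode=0 & 0x3 = 0x0; word=0x0000
[11+:2] kind=0 & 0x3 = 0x0; word=0x0000
[5+:6] state=48 & 0x3f = 0x30; word=0x0600
[1+:4] mode=-3 & 0xf = 0xd; word=0x061a
[0+:1] rsvd=1 & 0x1 = 0x1; word=0x061b
word = 0x061b → big-endian bytes:
  [0]=0x06  [1]=0x1b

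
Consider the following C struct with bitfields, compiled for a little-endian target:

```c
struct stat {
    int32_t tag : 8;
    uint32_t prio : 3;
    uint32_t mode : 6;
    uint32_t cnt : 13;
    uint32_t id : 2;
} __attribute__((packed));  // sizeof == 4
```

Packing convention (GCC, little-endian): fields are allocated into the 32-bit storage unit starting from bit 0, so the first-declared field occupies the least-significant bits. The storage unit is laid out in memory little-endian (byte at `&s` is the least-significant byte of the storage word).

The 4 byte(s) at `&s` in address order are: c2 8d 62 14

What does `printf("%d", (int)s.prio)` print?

5

[0]=0xc2 [1]=0x8d [2]=0x62 [3]=0x14 (little-endian) → word 0x14628dc2
tag [0+:8] = (word>>0) & 0xff = 194
prio [8+:3] = (word>>8) & 0x7 = 5  ←
mode [11+:6] = (word>>11) & 0x3f = 17
cnt [17+:13] = (word>>17) & 0x1fff = 2609
id [30+:2] = (word>>30) & 0x3 = 0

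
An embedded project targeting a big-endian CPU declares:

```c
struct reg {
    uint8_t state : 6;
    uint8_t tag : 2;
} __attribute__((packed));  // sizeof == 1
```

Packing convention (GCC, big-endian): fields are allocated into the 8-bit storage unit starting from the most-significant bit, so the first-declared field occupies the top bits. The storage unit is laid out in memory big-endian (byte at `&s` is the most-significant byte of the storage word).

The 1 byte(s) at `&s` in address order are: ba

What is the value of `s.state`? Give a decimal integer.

46

[0]=0xba (big-endian) → word 0xba
state:6 @ bit 2 → (0xba>>2)&0x3f = 0x2e  ←
tag:2 @ bit 0 → (0xba>>0)&0x3 = 0x2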